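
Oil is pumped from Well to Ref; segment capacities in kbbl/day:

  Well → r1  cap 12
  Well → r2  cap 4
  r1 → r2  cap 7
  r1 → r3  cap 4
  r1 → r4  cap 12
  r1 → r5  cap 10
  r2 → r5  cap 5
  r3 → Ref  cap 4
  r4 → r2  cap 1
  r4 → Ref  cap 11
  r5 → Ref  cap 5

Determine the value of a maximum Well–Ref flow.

Augment Well→r1→r3→Ref: bottleneck 4, flow now 4.
Augment Well→r1→r4→Ref: bottleneck 8, flow now 12.
Augment Well→r2→r5→Ref: bottleneck 4, flow now 16.
No augmenting path remains; maximum flow = 16.
In the residual graph, reachable from Well: {Well}.
Min-cut edges: Well→r1 (12), Well→r2 (4); capacity 12 + 4 = 16.
This cut is saturated, so no flow can exceed 16.

16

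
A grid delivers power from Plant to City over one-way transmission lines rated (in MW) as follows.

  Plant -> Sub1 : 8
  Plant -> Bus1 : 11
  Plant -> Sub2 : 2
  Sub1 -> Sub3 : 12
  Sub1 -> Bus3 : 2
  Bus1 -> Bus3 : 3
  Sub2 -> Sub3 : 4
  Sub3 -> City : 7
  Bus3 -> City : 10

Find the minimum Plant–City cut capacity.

12

Augment Plant→Sub1→Sub3→City: bottleneck 7, flow now 7.
Augment Plant→Sub1→Bus3→City: bottleneck 1, flow now 8.
Augment Plant→Bus1→Bus3→City: bottleneck 3, flow now 11.
Augment Plant→Sub2→Sub3→Sub1→Bus3→City: bottleneck 1, flow now 12. (uses reverse residual edge)
No augmenting path remains; maximum flow = 12.
By max-flow min-cut, the minimum cut capacity equals the max flow.
In the residual graph, reachable from Plant: {Plant, Sub1, Bus1, Sub2, Sub3}.
Min-cut edges: Sub1→Bus3 (2), Bus1→Bus3 (3), Sub3→City (7); capacity 2 + 3 + 7 = 12.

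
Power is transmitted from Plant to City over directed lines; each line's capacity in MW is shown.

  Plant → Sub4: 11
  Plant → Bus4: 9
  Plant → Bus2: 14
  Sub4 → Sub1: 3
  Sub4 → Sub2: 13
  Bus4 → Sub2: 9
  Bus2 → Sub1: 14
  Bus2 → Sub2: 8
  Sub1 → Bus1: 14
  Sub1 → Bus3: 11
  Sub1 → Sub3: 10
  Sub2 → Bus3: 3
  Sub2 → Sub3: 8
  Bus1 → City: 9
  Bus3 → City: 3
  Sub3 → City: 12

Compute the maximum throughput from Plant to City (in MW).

Augment Plant→Sub4→Sub1→Bus1→City: bottleneck 3, flow now 3.
Augment Plant→Sub4→Sub2→Bus3→City: bottleneck 3, flow now 6.
Augment Plant→Sub4→Sub2→Sub3→City: bottleneck 5, flow now 11.
Augment Plant→Bus4→Sub2→Sub3→City: bottleneck 3, flow now 14.
Augment Plant→Bus2→Sub1→Bus1→City: bottleneck 6, flow now 20.
Augment Plant→Bus2→Sub1→Sub3→City: bottleneck 4, flow now 24.
No augmenting path remains; maximum flow = 24.
In the residual graph, reachable from Plant: {Plant, Sub4, Bus4, Bus2, Sub1, Sub2, Bus1, Bus3, Sub3}.
Min-cut edges: Bus1→City (9), Bus3→City (3), Sub3→City (12); capacity 9 + 3 + 12 = 24.
This cut is saturated, so no flow can exceed 24.

24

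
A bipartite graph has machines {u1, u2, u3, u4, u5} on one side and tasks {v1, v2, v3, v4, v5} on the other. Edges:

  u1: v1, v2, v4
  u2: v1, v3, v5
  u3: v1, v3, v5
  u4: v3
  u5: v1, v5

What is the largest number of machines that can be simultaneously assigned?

4

Unit-capacity flow: source→left, listed edges, right→sink; max matching = max flow.
Augmenting path u1→v1 (+1); matched 1.
Augmenting path u2→v3 (+1); matched 2.
Augmenting path u3→v5 (+1); matched 3.
Augmenting path u5→v1→u1→v2 (+1); matched 4.
No augmenting path remains; maximum matching = 4.
König certificate: {u1, v1, v3, v5} is a vertex cover of size 4 (every listed pair touches it), so no matching can be larger.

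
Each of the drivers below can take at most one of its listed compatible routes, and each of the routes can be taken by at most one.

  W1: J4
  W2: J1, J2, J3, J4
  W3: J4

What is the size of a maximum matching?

Unit-capacity flow: source→left, listed edges, right→sink; max matching = max flow.
Augmenting path W1→J4 (+1); matched 1.
Augmenting path W2→J1 (+1); matched 2.
No augmenting path remains; maximum matching = 2.
König certificate: {W2, J4} is a vertex cover of size 2 (every listed pair touches it), so no matching can be larger.

2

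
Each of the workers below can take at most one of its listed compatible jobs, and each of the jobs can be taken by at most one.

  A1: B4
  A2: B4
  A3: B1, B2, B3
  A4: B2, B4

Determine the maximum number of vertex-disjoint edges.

3

Unit-capacity flow: source→left, listed edges, right→sink; max matching = max flow.
Augmenting path A1→B4 (+1); matched 1.
Augmenting path A3→B1 (+1); matched 2.
Augmenting path A4→B2 (+1); matched 3.
No augmenting path remains; maximum matching = 3.
König certificate: {A3, A4, B4} is a vertex cover of size 3 (every listed pair touches it), so no matching can be larger.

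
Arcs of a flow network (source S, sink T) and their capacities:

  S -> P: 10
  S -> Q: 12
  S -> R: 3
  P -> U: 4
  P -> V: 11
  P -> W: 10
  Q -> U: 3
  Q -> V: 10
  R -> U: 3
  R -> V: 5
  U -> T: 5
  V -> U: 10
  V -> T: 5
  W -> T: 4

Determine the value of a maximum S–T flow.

14

Augment S→P→U→T: bottleneck 4, flow now 4.
Augment S→P→V→T: bottleneck 5, flow now 9.
Augment S→P→W→T: bottleneck 1, flow now 10.
Augment S→Q→U→T: bottleneck 1, flow now 11.
Augment S→Q→U→P→W→T: bottleneck 2, flow now 13. (uses reverse residual edge)
Augment S→Q→V→P→W→T: bottleneck 1, flow now 14. (uses reverse residual edge)
No augmenting path remains; maximum flow = 14.
In the residual graph, reachable from S: {S, P, Q, R, U, V, W}.
Min-cut edges: U→T (5), V→T (5), W→T (4); capacity 5 + 5 + 4 = 14.
This cut is saturated, so no flow can exceed 14.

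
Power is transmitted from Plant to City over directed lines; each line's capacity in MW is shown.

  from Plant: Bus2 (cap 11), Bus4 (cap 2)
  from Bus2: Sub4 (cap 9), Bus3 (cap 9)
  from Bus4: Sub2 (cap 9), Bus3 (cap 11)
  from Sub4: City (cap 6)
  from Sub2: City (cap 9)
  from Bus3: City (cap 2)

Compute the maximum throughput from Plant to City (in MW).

Augment Plant→Bus2→Sub4→City: bottleneck 6, flow now 6.
Augment Plant→Bus2→Bus3→City: bottleneck 2, flow now 8.
Augment Plant→Bus4→Sub2→City: bottleneck 2, flow now 10.
No augmenting path remains; maximum flow = 10.
In the residual graph, reachable from Plant: {Plant, Bus2, Sub4, Bus3}.
Min-cut edges: Plant→Bus4 (2), Sub4→City (6), Bus3→City (2); capacity 2 + 6 + 2 = 10.
This cut is saturated, so no flow can exceed 10.

10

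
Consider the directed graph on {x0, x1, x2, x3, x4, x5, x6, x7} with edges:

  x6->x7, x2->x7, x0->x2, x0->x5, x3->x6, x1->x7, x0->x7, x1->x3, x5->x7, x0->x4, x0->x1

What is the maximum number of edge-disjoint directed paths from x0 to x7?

Assign every edge capacity 1; by Menger, the answer equals the max flow.
Path x0→x7 (+1); total 1.
Path x0→x1→x7 (+1); total 2.
Path x0→x2→x7 (+1); total 3.
Path x0→x5→x7 (+1); total 4.
No residual x0→x7 path; max flow = 4.
Certifying cut of size 4: {x0→x1, x0→x2, x0→x5, x0→x7}.

4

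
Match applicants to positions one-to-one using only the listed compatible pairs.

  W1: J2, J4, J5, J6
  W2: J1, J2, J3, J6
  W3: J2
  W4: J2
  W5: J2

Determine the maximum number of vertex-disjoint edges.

Unit-capacity flow: source→left, listed edges, right→sink; max matching = max flow.
Augmenting path W1→J2 (+1); matched 1.
Augmenting path W2→J1 (+1); matched 2.
Augmenting path W3→J2→W1→J4 (+1); matched 3.
No augmenting path remains; maximum matching = 3.
König certificate: {W1, W2, J2} is a vertex cover of size 3 (every listed pair touches it), so no matching can be larger.

3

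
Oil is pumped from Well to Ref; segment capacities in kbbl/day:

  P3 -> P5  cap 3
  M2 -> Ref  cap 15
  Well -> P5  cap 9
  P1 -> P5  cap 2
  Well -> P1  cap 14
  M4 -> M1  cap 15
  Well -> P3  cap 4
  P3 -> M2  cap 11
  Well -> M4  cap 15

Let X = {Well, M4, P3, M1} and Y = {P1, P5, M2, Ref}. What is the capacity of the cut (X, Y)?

Edges leaving {Well, M4, P3, M1}: Well→P1 (14), Well→P5 (9), P3→P5 (3), P3→M2 (11).
Cut capacity = 14 + 9 + 3 + 11 = 37.

37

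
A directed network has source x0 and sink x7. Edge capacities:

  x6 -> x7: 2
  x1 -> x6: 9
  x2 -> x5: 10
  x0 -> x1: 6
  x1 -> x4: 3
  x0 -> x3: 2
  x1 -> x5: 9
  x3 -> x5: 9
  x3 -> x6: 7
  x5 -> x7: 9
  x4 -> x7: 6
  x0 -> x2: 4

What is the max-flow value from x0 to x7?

12

Augment x0→x1→x4→x7: bottleneck 3, flow now 3.
Augment x0→x1→x5→x7: bottleneck 3, flow now 6.
Augment x0→x2→x5→x7: bottleneck 4, flow now 10.
Augment x0→x3→x5→x7: bottleneck 2, flow now 12.
No augmenting path remains; maximum flow = 12.
In the residual graph, reachable from x0: {x0}.
Min-cut edges: x0→x1 (6), x0→x2 (4), x0→x3 (2); capacity 6 + 4 + 2 = 12.
This cut is saturated, so no flow can exceed 12.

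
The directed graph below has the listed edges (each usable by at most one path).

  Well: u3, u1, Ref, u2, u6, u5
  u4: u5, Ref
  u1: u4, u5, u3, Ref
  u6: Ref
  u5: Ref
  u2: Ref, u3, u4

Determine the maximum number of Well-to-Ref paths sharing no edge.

5

Assign every edge capacity 1; by Menger, the answer equals the max flow.
Path Well→Ref (+1); total 1.
Path Well→u1→Ref (+1); total 2.
Path Well→u2→Ref (+1); total 3.
Path Well→u5→Ref (+1); total 4.
Path Well→u6→Ref (+1); total 5.
No residual Well→Ref path; max flow = 5.
Certifying cut of size 5: {Well→Ref, Well→u1, Well→u2, Well→u5, Well→u6}.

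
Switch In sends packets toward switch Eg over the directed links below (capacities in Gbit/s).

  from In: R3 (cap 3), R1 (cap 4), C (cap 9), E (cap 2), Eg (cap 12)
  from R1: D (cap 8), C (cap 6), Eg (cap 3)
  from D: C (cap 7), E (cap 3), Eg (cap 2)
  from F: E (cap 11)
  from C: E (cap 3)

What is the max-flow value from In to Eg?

16

Augment In→Eg: bottleneck 12, flow now 12.
Augment In→R1→Eg: bottleneck 3, flow now 15.
Augment In→R1→D→Eg: bottleneck 1, flow now 16.
No augmenting path remains; maximum flow = 16.
In the residual graph, reachable from In: {In, R3, C, E}.
Min-cut edges: In→R1 (4), In→Eg (12); capacity 4 + 12 = 16.
This cut is saturated, so no flow can exceed 16.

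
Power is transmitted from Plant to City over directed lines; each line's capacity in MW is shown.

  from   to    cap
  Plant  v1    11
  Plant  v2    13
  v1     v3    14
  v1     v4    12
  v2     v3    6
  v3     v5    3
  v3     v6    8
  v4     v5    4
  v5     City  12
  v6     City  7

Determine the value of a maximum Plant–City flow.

Augment Plant→v1→v3→v5→City: bottleneck 3, flow now 3.
Augment Plant→v1→v3→v6→City: bottleneck 7, flow now 10.
Augment Plant→v1→v4→v5→City: bottleneck 1, flow now 11.
Augment Plant→v2→v3→v1→v4→v5→City: bottleneck 3, flow now 14. (uses reverse residual edge)
No augmenting path remains; maximum flow = 14.
In the residual graph, reachable from Plant: {Plant, v1, v2, v3, v4, v6}.
Min-cut edges: v3→v5 (3), v4→v5 (4), v6→City (7); capacity 3 + 4 + 7 = 14.
This cut is saturated, so no flow can exceed 14.

14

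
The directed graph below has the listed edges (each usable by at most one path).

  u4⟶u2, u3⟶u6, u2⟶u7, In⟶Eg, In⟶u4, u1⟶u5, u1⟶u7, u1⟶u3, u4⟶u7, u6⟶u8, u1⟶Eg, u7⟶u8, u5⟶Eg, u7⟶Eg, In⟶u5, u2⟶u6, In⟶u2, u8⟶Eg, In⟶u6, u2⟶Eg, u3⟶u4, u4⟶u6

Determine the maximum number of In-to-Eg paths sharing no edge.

5

Assign every edge capacity 1; by Menger, the answer equals the max flow.
Path In→Eg (+1); total 1.
Path In→u2→Eg (+1); total 2.
Path In→u5→Eg (+1); total 3.
Path In→u4→u7→Eg (+1); total 4.
Path In→u6→u8→Eg (+1); total 5.
No residual In→Eg path; max flow = 5.
Certifying cut of size 5: {In→Eg, In→u2, In→u4, In→u5, In→u6}.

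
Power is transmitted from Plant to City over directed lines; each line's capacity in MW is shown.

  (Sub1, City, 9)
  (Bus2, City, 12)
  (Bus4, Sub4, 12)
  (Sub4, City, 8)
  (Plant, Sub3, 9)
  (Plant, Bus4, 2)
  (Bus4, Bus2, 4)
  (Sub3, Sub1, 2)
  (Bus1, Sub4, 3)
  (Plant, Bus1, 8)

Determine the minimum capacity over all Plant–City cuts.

Augment Plant→Bus1→Sub4→City: bottleneck 3, flow now 3.
Augment Plant→Bus4→Sub4→City: bottleneck 2, flow now 5.
Augment Plant→Sub3→Sub1→City: bottleneck 2, flow now 7.
No augmenting path remains; maximum flow = 7.
By max-flow min-cut, the minimum cut capacity equals the max flow.
In the residual graph, reachable from Plant: {Plant, Bus1, Sub3}.
Min-cut edges: Plant→Bus4 (2), Bus1→Sub4 (3), Sub3→Sub1 (2); capacity 2 + 3 + 2 = 7.

7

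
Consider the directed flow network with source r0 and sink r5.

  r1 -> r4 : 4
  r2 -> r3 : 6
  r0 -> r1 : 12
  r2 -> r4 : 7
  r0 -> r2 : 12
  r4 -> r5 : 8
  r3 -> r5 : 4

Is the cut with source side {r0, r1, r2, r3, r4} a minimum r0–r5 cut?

Yes — it is a minimum cut (capacity 12).

Given cut capacity: 4 + 8 = 12.
Augment r0→r1→r4→r5: bottleneck 4, flow now 4.
Augment r0→r2→r3→r5: bottleneck 4, flow now 8.
Augment r0→r2→r4→r5: bottleneck 4, flow now 12.
No augmenting path remains; maximum flow = 12.
Cut capacity 12 equals the max flow, so it is a minimum cut.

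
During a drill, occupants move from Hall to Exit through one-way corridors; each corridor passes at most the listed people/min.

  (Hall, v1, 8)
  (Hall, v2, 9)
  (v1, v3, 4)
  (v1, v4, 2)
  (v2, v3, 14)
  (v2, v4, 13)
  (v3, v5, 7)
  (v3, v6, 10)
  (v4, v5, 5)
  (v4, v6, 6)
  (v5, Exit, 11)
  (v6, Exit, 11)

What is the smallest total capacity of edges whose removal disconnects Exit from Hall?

15

Augment Hall→v1→v3→v5→Exit: bottleneck 4, flow now 4.
Augment Hall→v1→v4→v5→Exit: bottleneck 2, flow now 6.
Augment Hall→v2→v3→v5→Exit: bottleneck 3, flow now 9.
Augment Hall→v2→v3→v6→Exit: bottleneck 6, flow now 15.
No augmenting path remains; maximum flow = 15.
By max-flow min-cut, the minimum cut capacity equals the max flow.
In the residual graph, reachable from Hall: {Hall, v1}.
Min-cut edges: Hall→v2 (9), v1→v3 (4), v1→v4 (2); capacity 9 + 4 + 2 = 15.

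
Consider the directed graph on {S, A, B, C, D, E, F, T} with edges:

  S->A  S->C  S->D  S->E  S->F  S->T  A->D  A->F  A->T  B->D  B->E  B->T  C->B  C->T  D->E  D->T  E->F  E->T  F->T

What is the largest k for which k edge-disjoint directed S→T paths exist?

6

Assign every edge capacity 1; by Menger, the answer equals the max flow.
Path S→T (+1); total 1.
Path S→A→T (+1); total 2.
Path S→C→T (+1); total 3.
Path S→D→T (+1); total 4.
Path S→E→T (+1); total 5.
Path S→F→T (+1); total 6.
No residual S→T path; max flow = 6.
Certifying cut of size 6: {S→A, S→C, S→D, S→E, S→F, S→T}.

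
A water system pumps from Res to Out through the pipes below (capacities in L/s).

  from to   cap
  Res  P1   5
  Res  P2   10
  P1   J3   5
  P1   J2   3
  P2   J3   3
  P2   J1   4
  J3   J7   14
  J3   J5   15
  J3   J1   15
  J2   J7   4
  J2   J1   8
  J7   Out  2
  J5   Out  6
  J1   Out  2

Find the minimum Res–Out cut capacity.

10

Augment Res→P2→J1→Out: bottleneck 2, flow now 2.
Augment Res→P1→J3→J7→Out: bottleneck 2, flow now 4.
Augment Res→P1→J3→J5→Out: bottleneck 3, flow now 7.
Augment Res→P2→J3→J5→Out: bottleneck 3, flow now 10.
No augmenting path remains; maximum flow = 10.
By max-flow min-cut, the minimum cut capacity equals the max flow.
In the residual graph, reachable from Res: {Res, P2, J1}.
Min-cut edges: Res→P1 (5), P2→J3 (3), J1→Out (2); capacity 5 + 3 + 2 = 10.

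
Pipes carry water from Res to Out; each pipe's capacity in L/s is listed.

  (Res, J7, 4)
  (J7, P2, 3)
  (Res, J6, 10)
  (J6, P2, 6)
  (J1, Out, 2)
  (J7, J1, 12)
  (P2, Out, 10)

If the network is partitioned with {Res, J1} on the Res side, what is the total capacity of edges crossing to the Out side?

16

Edges leaving {Res, J1}: Res→J7 (4), Res→J6 (10), J1→Out (2).
Cut capacity = 4 + 10 + 2 = 16.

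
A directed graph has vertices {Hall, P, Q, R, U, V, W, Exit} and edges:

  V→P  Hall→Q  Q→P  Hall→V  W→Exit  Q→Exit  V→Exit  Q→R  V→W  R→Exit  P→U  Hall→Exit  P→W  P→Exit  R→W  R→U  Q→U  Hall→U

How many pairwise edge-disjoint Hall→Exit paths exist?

Assign every edge capacity 1; by Menger, the answer equals the max flow.
Path Hall→Exit (+1); total 1.
Path Hall→Q→Exit (+1); total 2.
Path Hall→V→Exit (+1); total 3.
No residual Hall→Exit path; max flow = 3.
Certifying cut of size 3: {Hall→Exit, Hall→Q, Hall→V}.

3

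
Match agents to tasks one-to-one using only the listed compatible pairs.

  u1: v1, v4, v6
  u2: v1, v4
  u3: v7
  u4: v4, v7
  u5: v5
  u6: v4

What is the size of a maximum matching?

5

Unit-capacity flow: source→left, listed edges, right→sink; max matching = max flow.
Augmenting path u1→v1 (+1); matched 1.
Augmenting path u2→v4 (+1); matched 2.
Augmenting path u3→v7 (+1); matched 3.
Augmenting path u5→v5 (+1); matched 4.
Augmenting path u4→v4→u2→v1→u1→v6 (+1); matched 5.
No augmenting path remains; maximum matching = 5.
König certificate: {u1, u2, u5, v4, v7} is a vertex cover of size 5 (every listed pair touches it), so no matching can be larger.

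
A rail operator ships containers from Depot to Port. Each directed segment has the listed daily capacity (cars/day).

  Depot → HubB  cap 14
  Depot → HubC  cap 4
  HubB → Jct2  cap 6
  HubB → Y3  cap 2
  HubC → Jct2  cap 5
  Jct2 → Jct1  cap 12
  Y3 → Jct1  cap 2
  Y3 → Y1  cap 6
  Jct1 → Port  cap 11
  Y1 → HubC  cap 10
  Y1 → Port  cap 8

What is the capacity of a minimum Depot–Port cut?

12

Augment Depot→HubB→Jct2→Jct1→Port: bottleneck 6, flow now 6.
Augment Depot→HubB→Y3→Jct1→Port: bottleneck 2, flow now 8.
Augment Depot→HubC→Jct2→Jct1→Port: bottleneck 3, flow now 11.
Augment Depot→HubC→Jct2→Jct1→Y3→Y1→Port: bottleneck 1, flow now 12. (uses reverse residual edge)
No augmenting path remains; maximum flow = 12.
By max-flow min-cut, the minimum cut capacity equals the max flow.
In the residual graph, reachable from Depot: {Depot, HubB}.
Min-cut edges: Depot→HubC (4), HubB→Jct2 (6), HubB→Y3 (2); capacity 4 + 6 + 2 = 12.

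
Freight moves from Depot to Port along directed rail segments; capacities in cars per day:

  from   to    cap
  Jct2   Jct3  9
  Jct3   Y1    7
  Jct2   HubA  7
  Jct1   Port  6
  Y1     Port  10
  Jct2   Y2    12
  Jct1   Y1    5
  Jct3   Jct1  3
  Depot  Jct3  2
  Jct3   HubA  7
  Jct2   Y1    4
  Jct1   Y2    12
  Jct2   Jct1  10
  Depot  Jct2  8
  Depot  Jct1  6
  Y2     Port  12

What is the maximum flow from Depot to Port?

Augment Depot→Jct1→Port: bottleneck 6, flow now 6.
Augment Depot→Jct2→Y2→Port: bottleneck 8, flow now 14.
Augment Depot→Jct3→Y1→Port: bottleneck 2, flow now 16.
No augmenting path remains; maximum flow = 16.
In the residual graph, reachable from Depot: {Depot}.
Min-cut edges: Depot→Jct2 (8), Depot→Jct3 (2), Depot→Jct1 (6); capacity 8 + 2 + 6 = 16.
This cut is saturated, so no flow can exceed 16.

16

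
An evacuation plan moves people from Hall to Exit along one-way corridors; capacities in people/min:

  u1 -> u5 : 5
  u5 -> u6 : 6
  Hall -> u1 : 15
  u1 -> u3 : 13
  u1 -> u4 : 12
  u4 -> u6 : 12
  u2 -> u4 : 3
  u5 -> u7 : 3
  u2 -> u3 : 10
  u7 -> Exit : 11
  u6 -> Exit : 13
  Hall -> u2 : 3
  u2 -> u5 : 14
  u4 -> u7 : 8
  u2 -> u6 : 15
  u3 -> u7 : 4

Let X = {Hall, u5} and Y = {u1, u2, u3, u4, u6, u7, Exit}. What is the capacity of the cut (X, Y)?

Edges leaving {Hall, u5}: Hall→u1 (15), Hall→u2 (3), u5→u6 (6), u5→u7 (3).
Cut capacity = 15 + 3 + 6 + 3 = 27.

27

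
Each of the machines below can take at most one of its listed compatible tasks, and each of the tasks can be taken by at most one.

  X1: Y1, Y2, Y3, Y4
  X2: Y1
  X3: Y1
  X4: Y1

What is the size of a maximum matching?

Unit-capacity flow: source→left, listed edges, right→sink; max matching = max flow.
Augmenting path X1→Y1 (+1); matched 1.
Augmenting path X2→Y1→X1→Y2 (+1); matched 2.
No augmenting path remains; maximum matching = 2.
König certificate: {X1, Y1} is a vertex cover of size 2 (every listed pair touches it), so no matching can be larger.

2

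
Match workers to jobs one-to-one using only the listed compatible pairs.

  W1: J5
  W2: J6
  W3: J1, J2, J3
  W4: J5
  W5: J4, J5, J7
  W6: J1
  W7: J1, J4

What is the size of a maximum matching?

Unit-capacity flow: source→left, listed edges, right→sink; max matching = max flow.
Augmenting path W1→J5 (+1); matched 1.
Augmenting path W2→J6 (+1); matched 2.
Augmenting path W3→J1 (+1); matched 3.
Augmenting path W5→J4 (+1); matched 4.
Augmenting path W6→J1→W3→J2 (+1); matched 5.
Augmenting path W7→J4→W5→J7 (+1); matched 6.
No augmenting path remains; maximum matching = 6.
König certificate: {W2, W3, W5, W6, W7, J5} is a vertex cover of size 6 (every listed pair touches it), so no matching can be larger.

6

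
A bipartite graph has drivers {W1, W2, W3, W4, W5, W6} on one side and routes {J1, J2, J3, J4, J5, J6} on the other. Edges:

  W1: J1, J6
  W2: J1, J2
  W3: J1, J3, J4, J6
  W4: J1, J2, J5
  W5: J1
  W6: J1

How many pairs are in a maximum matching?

5

Unit-capacity flow: source→left, listed edges, right→sink; max matching = max flow.
Augmenting path W1→J1 (+1); matched 1.
Augmenting path W2→J2 (+1); matched 2.
Augmenting path W3→J3 (+1); matched 3.
Augmenting path W4→J5 (+1); matched 4.
Augmenting path W5→J1→W1→J6 (+1); matched 5.
No augmenting path remains; maximum matching = 5.
König certificate: {W1, W2, W3, W4, J1} is a vertex cover of size 5 (every listed pair touches it), so no matching can be larger.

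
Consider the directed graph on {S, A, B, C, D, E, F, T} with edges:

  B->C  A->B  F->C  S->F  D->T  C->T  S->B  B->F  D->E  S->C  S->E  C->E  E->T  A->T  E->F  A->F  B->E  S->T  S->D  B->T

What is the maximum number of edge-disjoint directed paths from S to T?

Assign every edge capacity 1; by Menger, the answer equals the max flow.
Path S→T (+1); total 1.
Path S→B→T (+1); total 2.
Path S→C→T (+1); total 3.
Path S→D→T (+1); total 4.
Path S→E→T (+1); total 5.
No residual S→T path; max flow = 5.
Certifying cut of size 5: {C→T, E→T, S→B, S→D, S→T}.

5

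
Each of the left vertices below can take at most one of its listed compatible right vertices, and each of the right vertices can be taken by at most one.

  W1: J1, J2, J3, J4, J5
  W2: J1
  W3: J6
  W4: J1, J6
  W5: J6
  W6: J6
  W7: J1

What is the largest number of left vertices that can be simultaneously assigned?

3

Unit-capacity flow: source→left, listed edges, right→sink; max matching = max flow.
Augmenting path W1→J1 (+1); matched 1.
Augmenting path W3→J6 (+1); matched 2.
Augmenting path W2→J1→W1→J2 (+1); matched 3.
No augmenting path remains; maximum matching = 3.
König certificate: {W1, J1, J6} is a vertex cover of size 3 (every listed pair touches it), so no matching can be larger.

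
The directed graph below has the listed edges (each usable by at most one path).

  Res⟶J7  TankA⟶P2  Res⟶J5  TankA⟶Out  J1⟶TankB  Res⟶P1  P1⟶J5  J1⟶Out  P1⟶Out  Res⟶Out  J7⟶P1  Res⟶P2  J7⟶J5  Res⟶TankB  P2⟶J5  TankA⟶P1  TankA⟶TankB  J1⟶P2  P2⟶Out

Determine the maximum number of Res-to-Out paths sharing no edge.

3

Assign every edge capacity 1; by Menger, the answer equals the max flow.
Path Res→Out (+1); total 1.
Path Res→P1→Out (+1); total 2.
Path Res→P2→Out (+1); total 3.
No residual Res→Out path; max flow = 3.
Certifying cut of size 3: {P1→Out, Res→Out, Res→P2}.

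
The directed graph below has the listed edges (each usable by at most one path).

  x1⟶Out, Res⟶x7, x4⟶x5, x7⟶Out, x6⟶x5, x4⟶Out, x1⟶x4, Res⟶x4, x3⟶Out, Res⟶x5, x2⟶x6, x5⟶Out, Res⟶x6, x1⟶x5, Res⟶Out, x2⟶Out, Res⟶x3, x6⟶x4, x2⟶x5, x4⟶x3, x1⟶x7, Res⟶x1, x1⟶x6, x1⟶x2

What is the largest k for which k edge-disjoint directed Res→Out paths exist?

Assign every edge capacity 1; by Menger, the answer equals the max flow.
Path Res→Out (+1); total 1.
Path Res→x1→Out (+1); total 2.
Path Res→x3→Out (+1); total 3.
Path Res→x4→Out (+1); total 4.
Path Res→x5→Out (+1); total 5.
Path Res→x7→Out (+1); total 6.
No residual Res→Out path; max flow = 6.
Certifying cut of size 6: {Res→Out, Res→x1, Res→x7, x3→Out, x4→Out, x5→Out}.

6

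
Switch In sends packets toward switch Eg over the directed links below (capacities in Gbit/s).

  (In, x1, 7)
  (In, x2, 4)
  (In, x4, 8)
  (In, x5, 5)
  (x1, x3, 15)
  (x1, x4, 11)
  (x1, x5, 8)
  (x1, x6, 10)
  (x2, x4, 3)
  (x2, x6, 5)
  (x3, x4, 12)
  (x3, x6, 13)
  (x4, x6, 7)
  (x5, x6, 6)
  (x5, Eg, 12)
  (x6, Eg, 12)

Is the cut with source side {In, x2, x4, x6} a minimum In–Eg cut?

Given cut capacity: 7 + 5 + 12 = 24.
Augment In→x5→Eg: bottleneck 5, flow now 5.
Augment In→x1→x5→Eg: bottleneck 7, flow now 12.
Augment In→x2→x6→Eg: bottleneck 4, flow now 16.
Augment In→x4→x6→Eg: bottleneck 7, flow now 23.
No augmenting path remains; maximum flow = 23.
In the residual graph, reachable from In: {In, x4}.
Min-cut edges: In→x1 (7), In→x2 (4), In→x5 (5), x4→x6 (7); capacity 7 + 4 + 5 + 7 = 23.
Cut capacity 24 exceeds the max flow 23, so it is not minimum.

No — its capacity is 24, but the minimum cut has capacity 23.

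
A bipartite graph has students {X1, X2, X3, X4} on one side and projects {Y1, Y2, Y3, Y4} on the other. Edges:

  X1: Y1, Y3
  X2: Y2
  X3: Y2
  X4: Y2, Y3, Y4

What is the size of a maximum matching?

Unit-capacity flow: source→left, listed edges, right→sink; max matching = max flow.
Augmenting path X1→Y1 (+1); matched 1.
Augmenting path X2→Y2 (+1); matched 2.
Augmenting path X4→Y3 (+1); matched 3.
No augmenting path remains; maximum matching = 3.
König certificate: {X1, X4, Y2} is a vertex cover of size 3 (every listed pair touches it), so no matching can be larger.

3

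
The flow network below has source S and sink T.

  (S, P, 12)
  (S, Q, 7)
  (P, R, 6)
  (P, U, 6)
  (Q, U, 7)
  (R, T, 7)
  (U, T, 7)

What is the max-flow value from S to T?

Augment S→P→R→T: bottleneck 6, flow now 6.
Augment S→P→U→T: bottleneck 6, flow now 12.
Augment S→Q→U→T: bottleneck 1, flow now 13.
No augmenting path remains; maximum flow = 13.
In the residual graph, reachable from S: {S, P, Q, U}.
Min-cut edges: P→R (6), U→T (7); capacity 6 + 7 = 13.
This cut is saturated, so no flow can exceed 13.

13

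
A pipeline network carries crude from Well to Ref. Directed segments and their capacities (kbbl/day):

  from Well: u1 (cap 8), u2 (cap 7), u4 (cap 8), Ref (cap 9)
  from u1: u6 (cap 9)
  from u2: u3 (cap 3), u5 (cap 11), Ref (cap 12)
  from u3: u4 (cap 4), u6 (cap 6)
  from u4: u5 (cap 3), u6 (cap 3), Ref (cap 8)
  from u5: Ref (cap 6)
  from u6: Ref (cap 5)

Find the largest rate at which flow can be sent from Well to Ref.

Augment Well→Ref: bottleneck 9, flow now 9.
Augment Well→u2→Ref: bottleneck 7, flow now 16.
Augment Well→u4→Ref: bottleneck 8, flow now 24.
Augment Well→u1→u6→Ref: bottleneck 5, flow now 29.
No augmenting path remains; maximum flow = 29.
In the residual graph, reachable from Well: {Well, u1, u6}.
Min-cut edges: Well→u2 (7), Well→u4 (8), Well→Ref (9), u6→Ref (5); capacity 7 + 8 + 9 + 5 = 29.
This cut is saturated, so no flow can exceed 29.

29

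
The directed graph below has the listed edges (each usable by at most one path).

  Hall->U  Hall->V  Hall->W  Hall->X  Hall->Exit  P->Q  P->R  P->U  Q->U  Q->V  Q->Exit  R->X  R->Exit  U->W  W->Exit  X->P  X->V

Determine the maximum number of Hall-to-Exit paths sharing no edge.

3

Assign every edge capacity 1; by Menger, the answer equals the max flow.
Path Hall→Exit (+1); total 1.
Path Hall→W→Exit (+1); total 2.
Path Hall→X→P→Q→Exit (+1); total 3.
No residual Hall→Exit path; max flow = 3.
Certifying cut of size 3: {Hall→Exit, Hall→X, W→Exit}.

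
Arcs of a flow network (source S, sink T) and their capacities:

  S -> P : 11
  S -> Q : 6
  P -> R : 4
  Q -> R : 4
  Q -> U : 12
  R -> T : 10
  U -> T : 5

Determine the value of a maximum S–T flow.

10

Augment S→P→R→T: bottleneck 4, flow now 4.
Augment S→Q→R→T: bottleneck 4, flow now 8.
Augment S→Q→U→T: bottleneck 2, flow now 10.
No augmenting path remains; maximum flow = 10.
In the residual graph, reachable from S: {S, P}.
Min-cut edges: S→Q (6), P→R (4); capacity 6 + 4 = 10.
This cut is saturated, so no flow can exceed 10.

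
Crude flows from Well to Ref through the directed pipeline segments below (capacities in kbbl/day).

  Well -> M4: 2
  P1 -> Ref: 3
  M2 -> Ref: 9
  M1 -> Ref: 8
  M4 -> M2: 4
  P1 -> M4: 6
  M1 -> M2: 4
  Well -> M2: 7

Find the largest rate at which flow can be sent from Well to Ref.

9

Augment Well→M2→Ref: bottleneck 7, flow now 7.
Augment Well→M4→M2→Ref: bottleneck 2, flow now 9.
No augmenting path remains; maximum flow = 9.
In the residual graph, reachable from Well: {Well}.
Min-cut edges: Well→M4 (2), Well→M2 (7); capacity 2 + 7 = 9.
This cut is saturated, so no flow can exceed 9.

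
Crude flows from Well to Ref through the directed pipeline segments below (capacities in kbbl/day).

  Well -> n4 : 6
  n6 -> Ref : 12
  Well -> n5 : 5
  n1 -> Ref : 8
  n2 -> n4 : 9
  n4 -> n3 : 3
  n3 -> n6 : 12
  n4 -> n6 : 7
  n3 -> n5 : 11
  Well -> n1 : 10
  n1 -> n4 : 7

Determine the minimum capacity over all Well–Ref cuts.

Augment Well→n1→Ref: bottleneck 8, flow now 8.
Augment Well→n4→n6→Ref: bottleneck 6, flow now 14.
Augment Well→n1→n4→n6→Ref: bottleneck 1, flow now 15.
Augment Well→n1→n4→n3→n6→Ref: bottleneck 1, flow now 16.
No augmenting path remains; maximum flow = 16.
By max-flow min-cut, the minimum cut capacity equals the max flow.
In the residual graph, reachable from Well: {Well, n5}.
Min-cut edges: Well→n1 (10), Well→n4 (6); capacity 10 + 6 = 16.

16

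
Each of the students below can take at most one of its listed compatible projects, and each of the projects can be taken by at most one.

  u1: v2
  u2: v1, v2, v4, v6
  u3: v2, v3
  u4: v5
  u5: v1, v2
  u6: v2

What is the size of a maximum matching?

Unit-capacity flow: source→left, listed edges, right→sink; max matching = max flow.
Augmenting path u1→v2 (+1); matched 1.
Augmenting path u2→v1 (+1); matched 2.
Augmenting path u3→v3 (+1); matched 3.
Augmenting path u4→v5 (+1); matched 4.
Augmenting path u5→v1→u2→v4 (+1); matched 5.
No augmenting path remains; maximum matching = 5.
König certificate: {u2, u3, u4, u5, v2} is a vertex cover of size 5 (every listed pair touches it), so no matching can be larger.

5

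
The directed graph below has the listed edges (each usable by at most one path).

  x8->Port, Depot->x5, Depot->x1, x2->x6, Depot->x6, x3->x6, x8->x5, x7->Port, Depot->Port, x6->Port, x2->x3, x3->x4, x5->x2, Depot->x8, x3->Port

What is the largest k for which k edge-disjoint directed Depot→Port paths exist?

Assign every edge capacity 1; by Menger, the answer equals the max flow.
Path Depot→Port (+1); total 1.
Path Depot→x6→Port (+1); total 2.
Path Depot→x8→Port (+1); total 3.
Path Depot→x5→x2→x3→Port (+1); total 4.
No residual Depot→Port path; max flow = 4.
Certifying cut of size 4: {Depot→Port, Depot→x5, Depot→x6, Depot→x8}.

4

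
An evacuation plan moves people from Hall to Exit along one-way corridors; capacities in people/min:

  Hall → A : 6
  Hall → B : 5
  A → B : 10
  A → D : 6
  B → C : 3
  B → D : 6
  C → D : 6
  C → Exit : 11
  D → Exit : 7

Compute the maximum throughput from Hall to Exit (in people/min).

Augment Hall→A→D→Exit: bottleneck 6, flow now 6.
Augment Hall→B→C→Exit: bottleneck 3, flow now 9.
Augment Hall→B→D→Exit: bottleneck 1, flow now 10.
No augmenting path remains; maximum flow = 10.
In the residual graph, reachable from Hall: {Hall, A, B, D}.
Min-cut edges: B→C (3), D→Exit (7); capacity 3 + 7 = 10.
This cut is saturated, so no flow can exceed 10.

10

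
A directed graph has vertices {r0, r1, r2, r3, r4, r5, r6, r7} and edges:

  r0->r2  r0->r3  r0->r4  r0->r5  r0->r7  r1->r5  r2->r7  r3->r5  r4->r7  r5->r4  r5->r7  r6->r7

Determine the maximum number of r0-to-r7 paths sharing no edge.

4

Assign every edge capacity 1; by Menger, the answer equals the max flow.
Path r0→r7 (+1); total 1.
Path r0→r2→r7 (+1); total 2.
Path r0→r4→r7 (+1); total 3.
Path r0→r5→r7 (+1); total 4.
No residual r0→r7 path; max flow = 4.
Certifying cut of size 4: {r0→r2, r0→r7, r4→r7, r5→r7}.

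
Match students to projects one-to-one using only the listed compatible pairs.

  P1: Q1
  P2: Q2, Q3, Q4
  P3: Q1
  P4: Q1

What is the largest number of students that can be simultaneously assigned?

2

Unit-capacity flow: source→left, listed edges, right→sink; max matching = max flow.
Augmenting path P1→Q1 (+1); matched 1.
Augmenting path P2→Q2 (+1); matched 2.
No augmenting path remains; maximum matching = 2.
König certificate: {P2, Q1} is a vertex cover of size 2 (every listed pair touches it), so no matching can be larger.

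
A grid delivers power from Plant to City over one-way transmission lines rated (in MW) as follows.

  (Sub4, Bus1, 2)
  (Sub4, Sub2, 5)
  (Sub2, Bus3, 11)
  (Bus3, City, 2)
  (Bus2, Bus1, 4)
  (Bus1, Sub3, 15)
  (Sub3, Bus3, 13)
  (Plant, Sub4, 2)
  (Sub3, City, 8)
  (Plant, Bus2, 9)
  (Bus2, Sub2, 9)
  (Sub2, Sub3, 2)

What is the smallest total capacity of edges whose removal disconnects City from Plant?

10

Augment Plant→Sub4→Sub2→Bus3→City: bottleneck 2, flow now 2.
Augment Plant→Bus2→Sub2→Sub3→City: bottleneck 2, flow now 4.
Augment Plant→Bus2→Bus1→Sub3→City: bottleneck 4, flow now 8.
Augment Plant→Bus2→Sub2→Sub4→Bus1→Sub3→City: bottleneck 2, flow now 10. (uses reverse residual edge)
No augmenting path remains; maximum flow = 10.
By max-flow min-cut, the minimum cut capacity equals the max flow.
In the residual graph, reachable from Plant: {Plant, Bus2, Sub2, Bus3}.
Min-cut edges: Plant→Sub4 (2), Bus2→Bus1 (4), Sub2→Sub3 (2), Bus3→City (2); capacity 2 + 4 + 2 + 2 = 10.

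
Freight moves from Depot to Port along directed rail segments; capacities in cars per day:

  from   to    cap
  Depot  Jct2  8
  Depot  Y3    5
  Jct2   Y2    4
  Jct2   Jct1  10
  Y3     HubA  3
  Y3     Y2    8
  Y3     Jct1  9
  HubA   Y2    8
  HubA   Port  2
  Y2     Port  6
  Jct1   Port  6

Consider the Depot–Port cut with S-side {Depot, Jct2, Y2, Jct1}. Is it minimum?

Given cut capacity: 5 + 6 + 6 = 17.
Augment Depot→Jct2→Y2→Port: bottleneck 4, flow now 4.
Augment Depot→Jct2→Jct1→Port: bottleneck 4, flow now 8.
Augment Depot→Y3→HubA→Port: bottleneck 2, flow now 10.
Augment Depot→Y3→Y2→Port: bottleneck 2, flow now 12.
Augment Depot→Y3→Jct1→Port: bottleneck 1, flow now 13.
No augmenting path remains; maximum flow = 13.
In the residual graph, reachable from Depot: {Depot}.
Min-cut edges: Depot→Jct2 (8), Depot→Y3 (5); capacity 8 + 5 = 13.
Cut capacity 17 exceeds the max flow 13, so it is not minimum.

No — its capacity is 17, but the minimum cut has capacity 13.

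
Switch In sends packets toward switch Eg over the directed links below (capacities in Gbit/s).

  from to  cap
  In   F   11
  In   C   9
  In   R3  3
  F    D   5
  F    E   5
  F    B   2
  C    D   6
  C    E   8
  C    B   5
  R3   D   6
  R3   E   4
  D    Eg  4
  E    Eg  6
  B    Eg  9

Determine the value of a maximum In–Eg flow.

17

Augment In→F→D→Eg: bottleneck 4, flow now 4.
Augment In→F→E→Eg: bottleneck 5, flow now 9.
Augment In→F→B→Eg: bottleneck 2, flow now 11.
Augment In→C→E→Eg: bottleneck 1, flow now 12.
Augment In→C→B→Eg: bottleneck 5, flow now 17.
No augmenting path remains; maximum flow = 17.
In the residual graph, reachable from In: {In, F, C, R3, D, E}.
Min-cut edges: F→B (2), C→B (5), D→Eg (4), E→Eg (6); capacity 2 + 5 + 4 + 6 = 17.
This cut is saturated, so no flow can exceed 17.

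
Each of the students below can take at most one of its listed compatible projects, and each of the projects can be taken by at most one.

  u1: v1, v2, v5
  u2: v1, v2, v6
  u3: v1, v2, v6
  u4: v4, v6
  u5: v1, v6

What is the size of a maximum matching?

5

Unit-capacity flow: source→left, listed edges, right→sink; max matching = max flow.
Augmenting path u1→v1 (+1); matched 1.
Augmenting path u2→v2 (+1); matched 2.
Augmenting path u3→v6 (+1); matched 3.
Augmenting path u4→v4 (+1); matched 4.
Augmenting path u5→v1→u1→v5 (+1); matched 5.
No augmenting path remains; maximum matching = 5.
König certificate: {u1, u2, u3, u4, u5} is a vertex cover of size 5 (every listed pair touches it), so no matching can be larger.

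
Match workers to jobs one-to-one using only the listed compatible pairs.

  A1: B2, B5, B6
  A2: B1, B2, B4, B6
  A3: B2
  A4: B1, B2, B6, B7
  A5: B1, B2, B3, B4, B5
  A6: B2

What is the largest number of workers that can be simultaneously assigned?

5

Unit-capacity flow: source→left, listed edges, right→sink; max matching = max flow.
Augmenting path A1→B2 (+1); matched 1.
Augmenting path A2→B1 (+1); matched 2.
Augmenting path A4→B6 (+1); matched 3.
Augmenting path A5→B3 (+1); matched 4.
Augmenting path A3→B2→A1→B5 (+1); matched 5.
No augmenting path remains; maximum matching = 5.
König certificate: {A1, A2, A4, A5, B2} is a vertex cover of size 5 (every listed pair touches it), so no matching can be larger.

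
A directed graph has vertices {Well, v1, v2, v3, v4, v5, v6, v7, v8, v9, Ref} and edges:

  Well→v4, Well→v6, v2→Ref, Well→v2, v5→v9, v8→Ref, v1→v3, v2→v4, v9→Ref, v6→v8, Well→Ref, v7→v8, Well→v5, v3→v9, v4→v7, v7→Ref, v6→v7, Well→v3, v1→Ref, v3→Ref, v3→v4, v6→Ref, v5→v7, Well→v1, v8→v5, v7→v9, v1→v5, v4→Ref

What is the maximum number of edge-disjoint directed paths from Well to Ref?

7

Assign every edge capacity 1; by Menger, the answer equals the max flow.
Path Well→Ref (+1); total 1.
Path Well→v1→Ref (+1); total 2.
Path Well→v2→Ref (+1); total 3.
Path Well→v3→Ref (+1); total 4.
Path Well→v4→Ref (+1); total 5.
Path Well→v6→Ref (+1); total 6.
Path Well→v5→v7→Ref (+1); total 7.
No residual Well→Ref path; max flow = 7.
Certifying cut of size 7: {Well→Ref, Well→v1, Well→v2, Well→v3, Well→v4, Well→v5, Well→v6}.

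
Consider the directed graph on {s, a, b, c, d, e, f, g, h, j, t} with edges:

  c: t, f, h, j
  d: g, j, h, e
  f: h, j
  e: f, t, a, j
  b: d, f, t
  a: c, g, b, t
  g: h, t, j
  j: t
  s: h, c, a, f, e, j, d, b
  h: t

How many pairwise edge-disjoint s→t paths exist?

7

Assign every edge capacity 1; by Menger, the answer equals the max flow.
Path s→a→t (+1); total 1.
Path s→b→t (+1); total 2.
Path s→c→t (+1); total 3.
Path s→e→t (+1); total 4.
Path s→h→t (+1); total 5.
Path s→j→t (+1); total 6.
Path s→d→g→t (+1); total 7.
No residual s→t path; max flow = 7.
Certifying cut of size 7: {h→t, j→t, s→a, s→b, s→c, s→d, s→e}.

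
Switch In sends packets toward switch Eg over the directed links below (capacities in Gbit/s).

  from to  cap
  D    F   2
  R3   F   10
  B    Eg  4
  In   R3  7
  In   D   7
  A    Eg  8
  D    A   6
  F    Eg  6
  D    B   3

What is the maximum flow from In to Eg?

Augment In→D→F→Eg: bottleneck 2, flow now 2.
Augment In→D→B→Eg: bottleneck 3, flow now 5.
Augment In→D→A→Eg: bottleneck 2, flow now 7.
Augment In→R3→F→Eg: bottleneck 4, flow now 11.
Augment In→R3→F→D→A→Eg: bottleneck 2, flow now 13. (uses reverse residual edge)
No augmenting path remains; maximum flow = 13.
In the residual graph, reachable from In: {In, R3, F}.
Min-cut edges: In→D (7), F→Eg (6); capacity 7 + 6 = 13.
This cut is saturated, so no flow can exceed 13.

13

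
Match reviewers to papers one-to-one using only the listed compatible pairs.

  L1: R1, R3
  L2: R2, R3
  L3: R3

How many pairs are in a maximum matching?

Unit-capacity flow: source→left, listed edges, right→sink; max matching = max flow.
Augmenting path L1→R1 (+1); matched 1.
Augmenting path L2→R2 (+1); matched 2.
Augmenting path L3→R3 (+1); matched 3.
No augmenting path remains; maximum matching = 3.
König certificate: {L1, L2, L3} is a vertex cover of size 3 (every listed pair touches it), so no matching can be larger.

3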